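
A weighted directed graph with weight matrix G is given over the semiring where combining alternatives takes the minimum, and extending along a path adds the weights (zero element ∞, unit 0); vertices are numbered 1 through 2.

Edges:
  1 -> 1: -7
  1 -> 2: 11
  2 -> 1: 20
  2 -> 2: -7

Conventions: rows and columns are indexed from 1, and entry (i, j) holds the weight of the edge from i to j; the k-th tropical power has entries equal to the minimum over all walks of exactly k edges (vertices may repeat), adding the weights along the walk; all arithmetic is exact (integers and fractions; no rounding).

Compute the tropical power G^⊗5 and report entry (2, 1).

G^⊗2:
  [-14, 4]
  [13, -14]
G^⊗3:
  [-21, -3]
  [6, -21]
G^⊗4:
  [-28, -10]
  [-1, -28]
G^⊗5:
  [-35, -17]
  [-8, -35]
Key observation: the optimum is the walk 2->1->1->1->1->1, with weight 20 + (-7) + (-7) + (-7) + (-7) = -8.
Optimal value attained by: walk 2->1->1->1->1->1.
Answer: (G^⊗5)[2][1] = -8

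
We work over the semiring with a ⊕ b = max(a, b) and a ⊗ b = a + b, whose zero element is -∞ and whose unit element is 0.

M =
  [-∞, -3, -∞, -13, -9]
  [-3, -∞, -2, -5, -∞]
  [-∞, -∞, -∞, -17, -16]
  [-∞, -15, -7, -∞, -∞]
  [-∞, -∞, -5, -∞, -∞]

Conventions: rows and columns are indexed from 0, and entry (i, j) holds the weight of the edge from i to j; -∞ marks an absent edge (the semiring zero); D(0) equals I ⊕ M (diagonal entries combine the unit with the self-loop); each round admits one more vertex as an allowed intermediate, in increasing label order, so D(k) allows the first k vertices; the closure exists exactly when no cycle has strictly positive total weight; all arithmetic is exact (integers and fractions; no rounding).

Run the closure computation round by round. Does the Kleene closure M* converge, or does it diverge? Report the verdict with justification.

D(0):
  [0, -3, -∞, -13, -9]
  [-3, 0, -2, -5, -∞]
  [-∞, -∞, 0, -17, -16]
  [-∞, -15, -7, 0, -∞]
  [-∞, -∞, -5, -∞, 0]
D(1):
  [0, -3, -∞, -13, -9]
  [-3, 0, -2, -5, -12]
  [-∞, -∞, 0, -17, -16]
  [-∞, -15, -7, 0, -∞]
  [-∞, -∞, -5, -∞, 0]
D(2):
  [0, -3, -5, -8, -9]
  [-3, 0, -2, -5, -12]
  [-∞, -∞, 0, -17, -16]
  [-18, -15, -7, 0, -27]
  [-∞, -∞, -5, -∞, 0]
D(3):
  [0, -3, -5, -8, -9]
  [-3, 0, -2, -5, -12]
  [-∞, -∞, 0, -17, -16]
  [-18, -15, -7, 0, -23]
  [-∞, -∞, -5, -22, 0]
D(4):
  [0, -3, -5, -8, -9]
  [-3, 0, -2, -5, -12]
  [-35, -32, 0, -17, -16]
  [-18, -15, -7, 0, -23]
  [-40, -37, -5, -22, 0]
D(5):
  [0, -3, -5, -8, -9]
  [-3, 0, -2, -5, -12]
  [-35, -32, 0, -17, -16]
  [-18, -15, -7, 0, -23]
  [-40, -37, -5, -22, 0]
Key observation: every diagonal entry stays at the unit through all rounds, so no improving cycle exists.
Answer: CONVERGES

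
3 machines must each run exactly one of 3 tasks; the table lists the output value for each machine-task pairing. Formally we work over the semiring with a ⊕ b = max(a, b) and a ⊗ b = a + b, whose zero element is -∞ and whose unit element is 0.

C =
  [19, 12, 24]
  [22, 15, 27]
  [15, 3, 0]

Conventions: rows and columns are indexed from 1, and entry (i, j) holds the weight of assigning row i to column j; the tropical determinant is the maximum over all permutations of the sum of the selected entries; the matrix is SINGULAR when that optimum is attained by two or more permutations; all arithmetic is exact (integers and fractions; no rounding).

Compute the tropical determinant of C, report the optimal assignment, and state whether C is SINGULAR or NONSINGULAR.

σ = (1, 2, 3): 19 + 15 + 0 = 34
σ = (1, 3, 2): 19 + 27 + 3 = 49
σ = (2, 1, 3): 12 + 22 + 0 = 34
σ = (2, 3, 1): 12 + 27 + 15 = 54
σ = (3, 1, 2): 24 + 22 + 3 = 49
σ = (3, 2, 1): 24 + 15 + 15 = 54
Optimal value attained by: σ = (2, 3, 1).
Answer: det⊕(C) = 54; verdict: SINGULAR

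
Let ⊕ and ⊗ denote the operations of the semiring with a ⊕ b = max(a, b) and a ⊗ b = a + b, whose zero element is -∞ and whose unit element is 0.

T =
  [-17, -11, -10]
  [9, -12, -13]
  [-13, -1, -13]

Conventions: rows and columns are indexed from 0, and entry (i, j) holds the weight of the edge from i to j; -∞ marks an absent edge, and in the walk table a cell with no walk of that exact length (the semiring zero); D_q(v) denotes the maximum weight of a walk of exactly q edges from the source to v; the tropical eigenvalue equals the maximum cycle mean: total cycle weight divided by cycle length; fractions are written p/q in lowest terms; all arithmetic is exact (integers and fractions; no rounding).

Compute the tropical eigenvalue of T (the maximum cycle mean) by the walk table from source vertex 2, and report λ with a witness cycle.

q=0: [-∞, -∞, 0]
q=1: [-13, -1, -13]
q=2: [8, -13, -14]
q=3: [-4, -3, -2]
Optimal cycle mean attained by: cycle 0->2->1->0, total (-10) + (-1) + 9, length 3.
Answer: λ = -2/3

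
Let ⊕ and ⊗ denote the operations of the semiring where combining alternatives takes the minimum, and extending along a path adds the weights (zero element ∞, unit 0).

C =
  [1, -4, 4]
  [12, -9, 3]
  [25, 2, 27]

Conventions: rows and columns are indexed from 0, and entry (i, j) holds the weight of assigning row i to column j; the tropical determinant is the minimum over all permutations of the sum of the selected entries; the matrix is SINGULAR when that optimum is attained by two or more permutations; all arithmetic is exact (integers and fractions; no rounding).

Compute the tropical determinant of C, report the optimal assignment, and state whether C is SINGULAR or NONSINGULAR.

σ = (0, 1, 2): 1 + (-9) + 27 = 19
σ = (0, 2, 1): 1 + 3 + 2 = 6
σ = (1, 0, 2): (-4) + 12 + 27 = 35
σ = (1, 2, 0): (-4) + 3 + 25 = 24
σ = (2, 0, 1): 4 + 12 + 2 = 18
σ = (2, 1, 0): 4 + (-9) + 25 = 20
Optimal value attained by: σ = (0, 2, 1).
Answer: det⊕(C) = 6; verdict: NONSINGULAR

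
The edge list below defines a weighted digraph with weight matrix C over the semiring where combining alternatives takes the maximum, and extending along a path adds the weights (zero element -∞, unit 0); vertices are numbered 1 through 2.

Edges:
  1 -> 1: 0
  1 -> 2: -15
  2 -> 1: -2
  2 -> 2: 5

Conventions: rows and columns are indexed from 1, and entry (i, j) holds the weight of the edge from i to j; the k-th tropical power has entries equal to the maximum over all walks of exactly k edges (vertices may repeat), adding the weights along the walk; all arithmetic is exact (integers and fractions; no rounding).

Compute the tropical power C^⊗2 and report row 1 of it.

C^⊗2:
  [0, -10]
  [3, 10]
Answer: row 1 of C^⊗2 = [0, -10]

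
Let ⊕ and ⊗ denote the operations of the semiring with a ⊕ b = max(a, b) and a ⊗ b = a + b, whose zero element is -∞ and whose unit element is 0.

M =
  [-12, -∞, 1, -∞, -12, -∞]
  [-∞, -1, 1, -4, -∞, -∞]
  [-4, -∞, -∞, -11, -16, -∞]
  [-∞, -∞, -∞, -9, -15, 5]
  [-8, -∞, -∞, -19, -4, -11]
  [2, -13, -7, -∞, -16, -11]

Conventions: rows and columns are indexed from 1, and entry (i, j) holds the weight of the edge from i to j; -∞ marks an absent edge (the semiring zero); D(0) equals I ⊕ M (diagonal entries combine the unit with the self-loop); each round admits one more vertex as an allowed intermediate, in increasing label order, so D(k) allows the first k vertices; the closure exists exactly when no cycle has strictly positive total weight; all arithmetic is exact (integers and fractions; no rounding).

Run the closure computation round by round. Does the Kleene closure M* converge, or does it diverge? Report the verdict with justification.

D(0):
  [0, -∞, 1, -∞, -12, -∞]
  [-∞, 0, 1, -4, -∞, -∞]
  [-4, -∞, 0, -11, -16, -∞]
  [-∞, -∞, -∞, 0, -15, 5]
  [-8, -∞, -∞, -19, 0, -11]
  [2, -13, -7, -∞, -16, 0]
D(1):
  [0, -∞, 1, -∞, -12, -∞]
  [-∞, 0, 1, -4, -∞, -∞]
  [-4, -∞, 0, -11, -16, -∞]
  [-∞, -∞, -∞, 0, -15, 5]
  [-8, -∞, -7, -19, 0, -11]
  [2, -13, 3, -∞, -10, 0]
D(2):
  [0, -∞, 1, -∞, -12, -∞]
  [-∞, 0, 1, -4, -∞, -∞]
  [-4, -∞, 0, -11, -16, -∞]
  [-∞, -∞, -∞, 0, -15, 5]
  [-8, -∞, -7, -19, 0, -11]
  [2, -13, 3, -17, -10, 0]
D(3):
  [0, -∞, 1, -10, -12, -∞]
  [-3, 0, 1, -4, -15, -∞]
  [-4, -∞, 0, -11, -16, -∞]
  [-∞, -∞, -∞, 0, -15, 5]
  [-8, -∞, -7, -18, 0, -11]
  [2, -13, 3, -8, -10, 0]
D(4):
  [0, -∞, 1, -10, -12, -5]
  [-3, 0, 1, -4, -15, 1]
  [-4, -∞, 0, -11, -16, -6]
  [-∞, -∞, -∞, 0, -15, 5]
  [-8, -∞, -7, -18, 0, -11]
  [2, -13, 3, -8, -10, 0]
D(5):
  [0, -∞, 1, -10, -12, -5]
  [-3, 0, 1, -4, -15, 1]
  [-4, -∞, 0, -11, -16, -6]
  [-23, -∞, -22, 0, -15, 5]
  [-8, -∞, -7, -18, 0, -11]
  [2, -13, 3, -8, -10, 0]
D(6):
  [0, -18, 1, -10, -12, -5]
  [3, 0, 4, -4, -9, 1]
  [-4, -19, 0, -11, -16, -6]
  [7, -8, 8, 0, -5, 5]
  [-8, -24, -7, -18, 0, -11]
  [2, -13, 3, -8, -10, 0]
Key observation: every diagonal entry stays at the unit through all rounds, so no improving cycle exists.
Answer: CONVERGES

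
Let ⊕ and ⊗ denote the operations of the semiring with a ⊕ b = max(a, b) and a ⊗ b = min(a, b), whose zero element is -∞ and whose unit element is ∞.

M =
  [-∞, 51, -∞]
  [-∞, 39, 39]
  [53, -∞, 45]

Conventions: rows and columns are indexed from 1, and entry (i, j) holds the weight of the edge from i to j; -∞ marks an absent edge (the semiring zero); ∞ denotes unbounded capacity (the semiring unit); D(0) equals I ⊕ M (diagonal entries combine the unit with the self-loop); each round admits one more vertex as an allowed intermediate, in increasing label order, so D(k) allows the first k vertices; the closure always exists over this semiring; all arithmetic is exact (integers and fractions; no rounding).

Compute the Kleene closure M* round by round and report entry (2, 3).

D(0):
  [∞, 51, -∞]
  [-∞, ∞, 39]
  [53, -∞, ∞]
D(1):
  [∞, 51, -∞]
  [-∞, ∞, 39]
  [53, 51, ∞]
D(2):
  [∞, 51, 39]
  [-∞, ∞, 39]
  [53, 51, ∞]
D(3):
  [∞, 51, 39]
  [39, ∞, 39]
  [53, 51, ∞]
Answer: M*[2][3] = 39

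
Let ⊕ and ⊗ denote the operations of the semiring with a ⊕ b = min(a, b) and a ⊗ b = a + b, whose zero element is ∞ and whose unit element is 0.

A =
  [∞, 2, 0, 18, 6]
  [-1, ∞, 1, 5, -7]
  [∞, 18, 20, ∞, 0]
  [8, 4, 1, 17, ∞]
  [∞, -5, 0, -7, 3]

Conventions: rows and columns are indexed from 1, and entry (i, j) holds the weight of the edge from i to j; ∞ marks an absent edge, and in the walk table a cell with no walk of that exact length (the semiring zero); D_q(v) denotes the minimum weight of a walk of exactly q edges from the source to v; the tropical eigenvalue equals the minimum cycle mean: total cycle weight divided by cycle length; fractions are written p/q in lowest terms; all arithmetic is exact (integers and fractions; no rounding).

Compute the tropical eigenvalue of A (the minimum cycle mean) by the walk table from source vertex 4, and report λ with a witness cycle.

q=0: [∞, ∞, ∞, 0, ∞]
q=1: [8, 4, 1, 17, ∞]
q=2: [3, 10, 5, 9, -3]
q=3: [9, -8, -3, -10, 0]
q=4: [-9, -6, -9, -7, -15]
q=5: [-7, -20, -15, -22, -13]
Optimal cycle mean attained by: cycle 2->5->2, total (-7) + (-5), length 2.
Answer: λ = -6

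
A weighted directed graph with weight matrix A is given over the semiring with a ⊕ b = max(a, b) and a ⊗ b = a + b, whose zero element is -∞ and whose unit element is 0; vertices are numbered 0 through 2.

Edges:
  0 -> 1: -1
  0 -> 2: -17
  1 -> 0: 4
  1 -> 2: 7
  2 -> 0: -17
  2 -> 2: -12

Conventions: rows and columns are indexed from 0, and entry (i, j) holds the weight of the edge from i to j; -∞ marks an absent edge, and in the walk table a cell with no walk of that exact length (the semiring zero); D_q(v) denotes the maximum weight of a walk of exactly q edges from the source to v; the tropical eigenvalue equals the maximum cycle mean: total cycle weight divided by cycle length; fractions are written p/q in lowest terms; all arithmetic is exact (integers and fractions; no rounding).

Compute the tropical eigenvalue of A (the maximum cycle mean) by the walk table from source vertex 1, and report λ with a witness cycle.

q=0: [-∞, 0, -∞]
q=1: [4, -∞, 7]
q=2: [-10, 3, -5]
q=3: [7, -11, 10]
Optimal cycle mean attained by: cycle 0->1->0, total (-1) + 4, length 2.
Answer: λ = 3/2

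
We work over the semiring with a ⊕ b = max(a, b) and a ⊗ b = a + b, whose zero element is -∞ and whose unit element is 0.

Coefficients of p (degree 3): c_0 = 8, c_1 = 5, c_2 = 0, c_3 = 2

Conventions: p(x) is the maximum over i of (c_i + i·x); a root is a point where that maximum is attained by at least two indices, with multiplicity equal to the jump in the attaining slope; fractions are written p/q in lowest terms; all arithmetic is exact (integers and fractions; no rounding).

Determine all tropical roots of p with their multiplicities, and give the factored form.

hull edge (i=0, c=8) to (i=3, c=2): slope -2, span 3
Factored form: p(x) = 2 ⊗ (x ⊕ 2) ⊗ (x ⊕ 2) ⊗ (x ⊕ 2)
Answer: roots = 2 (mult 3)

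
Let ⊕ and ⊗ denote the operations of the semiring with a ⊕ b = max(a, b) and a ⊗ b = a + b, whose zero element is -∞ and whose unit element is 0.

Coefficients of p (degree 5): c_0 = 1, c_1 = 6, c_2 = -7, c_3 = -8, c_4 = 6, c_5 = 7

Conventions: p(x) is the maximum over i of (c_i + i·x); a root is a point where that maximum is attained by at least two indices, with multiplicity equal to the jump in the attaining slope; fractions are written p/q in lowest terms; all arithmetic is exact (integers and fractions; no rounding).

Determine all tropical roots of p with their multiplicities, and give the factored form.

hull edge (i=0, c=1) to (i=1, c=6): slope 5, span 1
hull edge (i=1, c=6) to (i=5, c=7): slope 1/4, span 4
Factored form: p(x) = 7 ⊗ (x ⊕ (-5)) ⊗ (x ⊕ (-1/4)) ⊗ (x ⊕ (-1/4)) ⊗ (x ⊕ (-1/4)) ⊗ (x ⊕ (-1/4))
Answer: roots = -5 (mult 1), -1/4 (mult 4)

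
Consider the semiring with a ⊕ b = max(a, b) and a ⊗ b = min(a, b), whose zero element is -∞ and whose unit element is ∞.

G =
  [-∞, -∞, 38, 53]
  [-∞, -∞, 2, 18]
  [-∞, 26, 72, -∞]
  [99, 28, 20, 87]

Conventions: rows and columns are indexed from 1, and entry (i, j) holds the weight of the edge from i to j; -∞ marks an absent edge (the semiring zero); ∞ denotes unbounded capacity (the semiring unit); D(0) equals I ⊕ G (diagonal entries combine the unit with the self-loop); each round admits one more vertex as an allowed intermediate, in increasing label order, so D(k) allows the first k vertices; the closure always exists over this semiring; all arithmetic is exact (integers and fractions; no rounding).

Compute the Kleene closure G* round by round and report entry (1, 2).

D(0):
  [∞, -∞, 38, 53]
  [-∞, ∞, 2, 18]
  [-∞, 26, ∞, -∞]
  [99, 28, 20, ∞]
D(1):
  [∞, -∞, 38, 53]
  [-∞, ∞, 2, 18]
  [-∞, 26, ∞, -∞]
  [99, 28, 38, ∞]
D(2):
  [∞, -∞, 38, 53]
  [-∞, ∞, 2, 18]
  [-∞, 26, ∞, 18]
  [99, 28, 38, ∞]
D(3):
  [∞, 26, 38, 53]
  [-∞, ∞, 2, 18]
  [-∞, 26, ∞, 18]
  [99, 28, 38, ∞]
D(4):
  [∞, 28, 38, 53]
  [18, ∞, 18, 18]
  [18, 26, ∞, 18]
  [99, 28, 38, ∞]
Answer: G*[1][2] = 28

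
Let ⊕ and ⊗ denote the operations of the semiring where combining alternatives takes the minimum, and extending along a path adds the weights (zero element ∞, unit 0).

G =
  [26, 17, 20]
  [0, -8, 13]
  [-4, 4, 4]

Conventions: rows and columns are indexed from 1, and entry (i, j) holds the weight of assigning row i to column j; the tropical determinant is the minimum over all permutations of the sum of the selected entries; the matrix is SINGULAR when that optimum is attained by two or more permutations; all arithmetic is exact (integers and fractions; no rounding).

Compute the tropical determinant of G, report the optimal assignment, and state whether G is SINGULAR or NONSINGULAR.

σ = (1, 2, 3): 26 + (-8) + 4 = 22
σ = (1, 3, 2): 26 + 13 + 4 = 43
σ = (2, 1, 3): 17 + 0 + 4 = 21
σ = (2, 3, 1): 17 + 13 + (-4) = 26
σ = (3, 1, 2): 20 + 0 + 4 = 24
σ = (3, 2, 1): 20 + (-8) + (-4) = 8
Optimal value attained by: σ = (3, 2, 1).
Answer: det⊕(G) = 8; verdict: NONSINGULAR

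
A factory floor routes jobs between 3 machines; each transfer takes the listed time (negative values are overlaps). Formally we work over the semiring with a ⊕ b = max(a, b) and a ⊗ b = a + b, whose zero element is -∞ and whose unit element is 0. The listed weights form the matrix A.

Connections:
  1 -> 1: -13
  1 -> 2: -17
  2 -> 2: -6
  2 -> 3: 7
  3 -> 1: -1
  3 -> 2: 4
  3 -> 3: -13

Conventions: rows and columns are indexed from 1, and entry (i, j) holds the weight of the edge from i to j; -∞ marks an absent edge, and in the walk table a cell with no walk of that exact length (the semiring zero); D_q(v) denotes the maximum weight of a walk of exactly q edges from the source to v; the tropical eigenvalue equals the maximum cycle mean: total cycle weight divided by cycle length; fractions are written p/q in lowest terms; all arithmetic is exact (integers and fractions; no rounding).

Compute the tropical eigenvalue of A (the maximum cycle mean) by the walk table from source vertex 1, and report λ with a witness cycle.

q=0: [0, -∞, -∞]
q=1: [-13, -17, -∞]
q=2: [-26, -23, -10]
q=3: [-11, -6, -16]
Optimal cycle mean attained by: cycle 2->3->2, total 7 + 4, length 2.
Answer: λ = 11/2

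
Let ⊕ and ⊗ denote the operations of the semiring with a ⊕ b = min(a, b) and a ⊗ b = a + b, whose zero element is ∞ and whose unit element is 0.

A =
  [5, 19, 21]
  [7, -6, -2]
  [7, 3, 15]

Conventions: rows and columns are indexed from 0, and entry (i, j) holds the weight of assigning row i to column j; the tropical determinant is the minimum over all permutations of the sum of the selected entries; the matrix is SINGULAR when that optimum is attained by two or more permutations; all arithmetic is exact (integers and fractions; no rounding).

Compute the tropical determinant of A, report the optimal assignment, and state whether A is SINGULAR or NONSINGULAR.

σ = (0, 1, 2): 5 + (-6) + 15 = 14
σ = (0, 2, 1): 5 + (-2) + 3 = 6
σ = (1, 0, 2): 19 + 7 + 15 = 41
σ = (1, 2, 0): 19 + (-2) + 7 = 24
σ = (2, 0, 1): 21 + 7 + 3 = 31
σ = (2, 1, 0): 21 + (-6) + 7 = 22
Optimal value attained by: σ = (0, 2, 1).
Answer: det⊕(A) = 6; verdict: NONSINGULAR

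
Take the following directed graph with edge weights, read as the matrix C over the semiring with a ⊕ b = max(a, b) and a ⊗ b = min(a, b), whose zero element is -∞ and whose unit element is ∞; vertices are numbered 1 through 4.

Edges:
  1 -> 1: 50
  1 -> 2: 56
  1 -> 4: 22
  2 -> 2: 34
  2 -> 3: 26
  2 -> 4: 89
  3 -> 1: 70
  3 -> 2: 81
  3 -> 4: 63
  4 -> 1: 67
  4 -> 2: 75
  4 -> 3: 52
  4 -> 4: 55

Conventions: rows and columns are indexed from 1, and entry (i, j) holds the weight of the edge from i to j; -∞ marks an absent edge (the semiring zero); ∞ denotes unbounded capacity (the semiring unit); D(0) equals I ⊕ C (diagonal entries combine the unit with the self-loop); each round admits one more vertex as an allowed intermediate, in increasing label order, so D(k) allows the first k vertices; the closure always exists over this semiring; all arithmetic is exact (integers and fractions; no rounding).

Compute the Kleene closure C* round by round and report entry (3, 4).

D(0):
  [∞, 56, -∞, 22]
  [-∞, ∞, 26, 89]
  [70, 81, ∞, 63]
  [67, 75, 52, ∞]
D(1):
  [∞, 56, -∞, 22]
  [-∞, ∞, 26, 89]
  [70, 81, ∞, 63]
  [67, 75, 52, ∞]
D(2):
  [∞, 56, 26, 56]
  [-∞, ∞, 26, 89]
  [70, 81, ∞, 81]
  [67, 75, 52, ∞]
D(3):
  [∞, 56, 26, 56]
  [26, ∞, 26, 89]
  [70, 81, ∞, 81]
  [67, 75, 52, ∞]
D(4):
  [∞, 56, 52, 56]
  [67, ∞, 52, 89]
  [70, 81, ∞, 81]
  [67, 75, 52, ∞]
Answer: C*[3][4] = 81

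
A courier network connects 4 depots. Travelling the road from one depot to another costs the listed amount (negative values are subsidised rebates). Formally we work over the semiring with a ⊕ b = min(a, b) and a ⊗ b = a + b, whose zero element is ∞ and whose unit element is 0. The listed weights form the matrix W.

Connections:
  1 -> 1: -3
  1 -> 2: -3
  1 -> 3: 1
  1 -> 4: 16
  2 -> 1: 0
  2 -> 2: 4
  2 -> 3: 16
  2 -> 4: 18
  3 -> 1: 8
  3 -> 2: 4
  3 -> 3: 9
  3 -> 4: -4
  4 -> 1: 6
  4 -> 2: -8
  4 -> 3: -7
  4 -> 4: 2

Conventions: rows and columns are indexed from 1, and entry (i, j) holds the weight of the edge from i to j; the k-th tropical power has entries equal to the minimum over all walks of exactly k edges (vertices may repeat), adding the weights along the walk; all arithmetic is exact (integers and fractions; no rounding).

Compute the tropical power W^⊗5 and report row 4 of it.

W^⊗2:
  [-6, -6, -2, -3]
  [-3, -3, 1, 12]
  [2, -12, -11, -2]
  [-8, -6, -5, -11]
W^⊗3:
  [-9, -11, -10, -6]
  [-6, -6, -2, -3]
  [-12, -10, -9, -15]
  [-11, -19, -18, -9]
W^⊗4:
  [-12, -14, -13, -14]
  [-9, -11, -10, -6]
  [-15, -23, -22, -13]
  [-19, -17, -16, -22]
W^⊗5:
  [-15, -22, -21, -17]
  [-12, -14, -13, -14]
  [-23, -21, -20, -26]
  [-22, -30, -29, -20]
Answer: row 4 of W^⊗5 = [-22, -30, -29, -20]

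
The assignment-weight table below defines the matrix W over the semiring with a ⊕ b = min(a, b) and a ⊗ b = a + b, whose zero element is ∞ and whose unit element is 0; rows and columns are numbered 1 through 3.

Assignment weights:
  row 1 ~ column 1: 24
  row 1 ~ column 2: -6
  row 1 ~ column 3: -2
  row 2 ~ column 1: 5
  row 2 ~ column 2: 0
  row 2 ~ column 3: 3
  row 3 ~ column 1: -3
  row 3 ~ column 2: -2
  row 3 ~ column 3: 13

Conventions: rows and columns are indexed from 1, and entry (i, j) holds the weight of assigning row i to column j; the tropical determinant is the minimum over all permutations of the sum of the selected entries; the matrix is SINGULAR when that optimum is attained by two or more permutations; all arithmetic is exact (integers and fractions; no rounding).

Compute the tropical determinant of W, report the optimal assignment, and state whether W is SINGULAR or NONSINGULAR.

σ = (1, 2, 3): 24 + 0 + 13 = 37
σ = (1, 3, 2): 24 + 3 + (-2) = 25
σ = (2, 1, 3): (-6) + 5 + 13 = 12
σ = (2, 3, 1): (-6) + 3 + (-3) = -6
σ = (3, 1, 2): (-2) + 5 + (-2) = 1
σ = (3, 2, 1): (-2) + 0 + (-3) = -5
Optimal value attained by: σ = (2, 3, 1).
Answer: det⊕(W) = -6; verdict: NONSINGULAR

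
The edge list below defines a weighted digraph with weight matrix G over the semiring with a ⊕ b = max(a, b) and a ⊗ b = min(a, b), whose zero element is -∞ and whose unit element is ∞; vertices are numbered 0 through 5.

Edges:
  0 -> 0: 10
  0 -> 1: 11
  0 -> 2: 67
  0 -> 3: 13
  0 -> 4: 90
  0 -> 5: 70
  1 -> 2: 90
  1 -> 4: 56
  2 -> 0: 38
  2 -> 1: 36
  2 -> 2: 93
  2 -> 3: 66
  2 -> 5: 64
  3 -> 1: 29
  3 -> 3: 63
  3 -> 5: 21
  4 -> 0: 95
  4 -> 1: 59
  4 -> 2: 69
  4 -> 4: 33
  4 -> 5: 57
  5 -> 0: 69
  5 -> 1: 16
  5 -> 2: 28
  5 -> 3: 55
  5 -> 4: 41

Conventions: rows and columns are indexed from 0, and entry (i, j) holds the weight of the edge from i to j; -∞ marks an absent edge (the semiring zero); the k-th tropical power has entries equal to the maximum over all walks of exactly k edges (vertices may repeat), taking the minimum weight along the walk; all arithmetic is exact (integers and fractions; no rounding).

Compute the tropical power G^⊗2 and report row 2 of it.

G^⊗2:
  [90, 59, 69, 66, 41, 64]
  [56, 56, 90, 66, 33, 64]
  [64, 36, 93, 66, 41, 64]
  [21, 29, 29, 63, 29, 21]
  [57, 36, 69, 66, 90, 70]
  [41, 41, 67, 55, 69, 69]
Answer: row 2 of G^⊗2 = [64, 36, 93, 66, 41, 64]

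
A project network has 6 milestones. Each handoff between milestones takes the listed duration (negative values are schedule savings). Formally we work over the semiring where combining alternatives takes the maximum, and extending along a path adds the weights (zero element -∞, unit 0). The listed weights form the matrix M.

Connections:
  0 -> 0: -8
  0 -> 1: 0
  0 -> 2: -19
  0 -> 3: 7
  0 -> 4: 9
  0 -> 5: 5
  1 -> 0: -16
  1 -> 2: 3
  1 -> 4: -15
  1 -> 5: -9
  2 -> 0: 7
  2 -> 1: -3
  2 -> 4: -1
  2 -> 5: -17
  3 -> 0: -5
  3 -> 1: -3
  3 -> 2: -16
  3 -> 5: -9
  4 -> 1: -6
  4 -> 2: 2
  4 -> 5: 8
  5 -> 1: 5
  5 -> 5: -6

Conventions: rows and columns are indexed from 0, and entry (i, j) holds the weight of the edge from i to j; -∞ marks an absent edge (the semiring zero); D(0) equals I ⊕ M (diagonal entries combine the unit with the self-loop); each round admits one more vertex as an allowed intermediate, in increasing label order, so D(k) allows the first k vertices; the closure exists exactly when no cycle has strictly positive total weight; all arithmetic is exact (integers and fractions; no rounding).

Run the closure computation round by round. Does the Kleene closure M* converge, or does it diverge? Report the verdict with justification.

D(0):
  [0, 0, -19, 7, 9, 5]
  [-16, 0, 3, -∞, -15, -9]
  [7, -3, 0, -∞, -1, -17]
  [-5, -3, -16, 0, -∞, -9]
  [-∞, -6, 2, -∞, 0, 8]
  [-∞, 5, -∞, -∞, -∞, 0]
Detection: at round 1, diagonal entry (3, 3) turns strictly positive.
Key observation: the cycle 3->0->3 has total weight (-5) + 7, which is strictly positive.
Answer: DIVERGES — positive cycle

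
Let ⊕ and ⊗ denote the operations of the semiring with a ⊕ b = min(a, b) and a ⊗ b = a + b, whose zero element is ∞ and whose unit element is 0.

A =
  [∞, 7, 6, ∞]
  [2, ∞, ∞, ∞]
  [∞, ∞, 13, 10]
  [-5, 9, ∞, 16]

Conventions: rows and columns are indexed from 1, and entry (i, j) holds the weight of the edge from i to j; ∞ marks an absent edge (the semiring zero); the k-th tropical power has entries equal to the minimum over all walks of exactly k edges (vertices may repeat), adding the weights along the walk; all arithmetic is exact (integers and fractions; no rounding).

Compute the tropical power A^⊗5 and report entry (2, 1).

A^⊗2:
  [9, ∞, 19, 16]
  [∞, 9, 8, ∞]
  [5, 19, 26, 23]
  [11, 2, 1, 32]
A^⊗3:
  [11, 16, 15, 29]
  [11, ∞, 21, 18]
  [18, 12, 11, 36]
  [4, 18, 14, 11]
A^⊗4:
  [18, 18, 17, 25]
  [13, 18, 17, 31]
  [14, 25, 24, 21]
  [6, 11, 10, 24]
A^⊗5:
  [20, 25, 24, 27]
  [20, 20, 19, 27]
  [16, 21, 20, 34]
  [13, 13, 12, 20]
Key observation: the optimum is the walk 2->1->2->1->2->1, with weight 2 + 7 + 2 + 7 + 2 = 20.
Optimal value attained by: walk 2->1->2->1->2->1.
Answer: (A^⊗5)[2][1] = 20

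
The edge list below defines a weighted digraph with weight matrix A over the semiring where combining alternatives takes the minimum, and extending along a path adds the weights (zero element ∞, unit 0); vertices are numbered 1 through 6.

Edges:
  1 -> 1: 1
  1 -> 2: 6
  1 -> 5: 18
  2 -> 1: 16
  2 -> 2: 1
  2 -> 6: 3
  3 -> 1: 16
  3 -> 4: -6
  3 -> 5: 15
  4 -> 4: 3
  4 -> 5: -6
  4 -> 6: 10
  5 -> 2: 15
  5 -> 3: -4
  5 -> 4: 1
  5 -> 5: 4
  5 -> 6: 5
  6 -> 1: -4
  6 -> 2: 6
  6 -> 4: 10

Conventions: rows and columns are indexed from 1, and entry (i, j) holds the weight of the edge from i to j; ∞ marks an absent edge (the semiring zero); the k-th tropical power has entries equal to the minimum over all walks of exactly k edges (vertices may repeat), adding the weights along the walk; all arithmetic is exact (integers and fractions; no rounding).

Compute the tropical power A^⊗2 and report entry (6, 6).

A^⊗2:
  [2, 7, 14, 19, 19, 9]
  [-1, 2, ∞, 13, 34, 4]
  [17, 22, 11, -3, -12, 4]
  [6, 9, -10, -5, -3, -1]
  [1, 11, 0, -10, -5, 9]
  [-3, 2, ∞, 13, 4, 9]
Key observation: the optimum is the walk 6->2->6, with weight 6 + 3 = 9.
Optimal value attained by: walk 6->2->6.
Answer: (A^⊗2)[6][6] = 9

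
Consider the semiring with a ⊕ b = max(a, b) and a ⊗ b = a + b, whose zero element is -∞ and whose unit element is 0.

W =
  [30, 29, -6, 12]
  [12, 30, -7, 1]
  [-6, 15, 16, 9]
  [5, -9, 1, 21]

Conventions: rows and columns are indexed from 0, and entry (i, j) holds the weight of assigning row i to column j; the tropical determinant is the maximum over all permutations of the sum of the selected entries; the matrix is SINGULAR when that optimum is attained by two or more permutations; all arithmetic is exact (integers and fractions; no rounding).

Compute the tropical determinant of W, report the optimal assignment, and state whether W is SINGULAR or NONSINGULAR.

σ = (0, 1, 2, 3): 30 + 30 + 16 + 21 = 97
σ = (0, 1, 3, 2): 30 + 30 + 9 + 1 = 70
σ = (0, 2, 1, 3): 30 + (-7) + 15 + 21 = 59
σ = (0, 2, 3, 1): 30 + (-7) + 9 + (-9) = 23
σ = (0, 3, 1, 2): 30 + 1 + 15 + 1 = 47
σ = (0, 3, 2, 1): 30 + 1 + 16 + (-9) = 38
σ = (1, 0, 2, 3): 29 + 12 + 16 + 21 = 78
σ = (1, 0, 3, 2): 29 + 12 + 9 + 1 = 51
σ = (1, 2, 0, 3): 29 + (-7) + (-6) + 21 = 37
σ = (1, 2, 3, 0): 29 + (-7) + 9 + 5 = 36
σ = (1, 3, 0, 2): 29 + 1 + (-6) + 1 = 25
σ = (1, 3, 2, 0): 29 + 1 + 16 + 5 = 51
σ = (2, 0, 1, 3): (-6) + 12 + 15 + 21 = 42
σ = (2, 0, 3, 1): (-6) + 12 + 9 + (-9) = 6
σ = (2, 1, 0, 3): (-6) + 30 + (-6) + 21 = 39
σ = (2, 1, 3, 0): (-6) + 30 + 9 + 5 = 38
σ = (2, 3, 0, 1): (-6) + 1 + (-6) + (-9) = -20
σ = (2, 3, 1, 0): (-6) + 1 + 15 + 5 = 15
σ = (3, 0, 1, 2): 12 + 12 + 15 + 1 = 40
σ = (3, 0, 2, 1): 12 + 12 + 16 + (-9) = 31
σ = (3, 1, 0, 2): 12 + 30 + (-6) + 1 = 37
σ = (3, 1, 2, 0): 12 + 30 + 16 + 5 = 63
σ = (3, 2, 0, 1): 12 + (-7) + (-6) + (-9) = -10
σ = (3, 2, 1, 0): 12 + (-7) + 15 + 5 = 25
Optimal value attained by: σ = (0, 1, 2, 3).
Answer: det⊕(W) = 97; verdict: NONSINGULAR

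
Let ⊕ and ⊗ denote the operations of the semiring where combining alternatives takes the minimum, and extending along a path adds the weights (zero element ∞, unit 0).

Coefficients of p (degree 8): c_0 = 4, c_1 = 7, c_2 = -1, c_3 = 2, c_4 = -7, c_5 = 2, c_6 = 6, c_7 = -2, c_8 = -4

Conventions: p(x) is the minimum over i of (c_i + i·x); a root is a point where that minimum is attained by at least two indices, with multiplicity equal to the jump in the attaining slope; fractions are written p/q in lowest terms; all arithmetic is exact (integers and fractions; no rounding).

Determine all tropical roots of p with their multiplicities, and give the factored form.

hull edge (i=0, c=4) to (i=4, c=-7): slope -11/4, span 4
hull edge (i=4, c=-7) to (i=8, c=-4): slope 3/4, span 4
Factored form: p(x) = -4 ⊗ (x ⊕ (-3/4)) ⊗ (x ⊕ (-3/4)) ⊗ (x ⊕ (-3/4)) ⊗ (x ⊕ (-3/4)) ⊗ (x ⊕ 11/4) ⊗ (x ⊕ 11/4) ⊗ (x ⊕ 11/4) ⊗ (x ⊕ 11/4)
Answer: roots = -3/4 (mult 4), 11/4 (mult 4)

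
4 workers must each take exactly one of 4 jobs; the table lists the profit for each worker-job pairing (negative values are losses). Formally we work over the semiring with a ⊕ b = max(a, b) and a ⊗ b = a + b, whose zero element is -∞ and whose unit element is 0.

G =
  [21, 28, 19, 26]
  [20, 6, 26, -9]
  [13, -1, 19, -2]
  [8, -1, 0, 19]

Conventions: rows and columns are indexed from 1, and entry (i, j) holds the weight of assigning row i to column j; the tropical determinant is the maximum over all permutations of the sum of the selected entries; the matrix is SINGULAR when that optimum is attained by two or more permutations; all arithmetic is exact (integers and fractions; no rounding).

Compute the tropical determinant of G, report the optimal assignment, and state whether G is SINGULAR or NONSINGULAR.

σ = (1, 2, 3, 4): 21 + 6 + 19 + 19 = 65
σ = (1, 2, 4, 3): 21 + 6 + (-2) + 0 = 25
σ = (1, 3, 2, 4): 21 + 26 + (-1) + 19 = 65
σ = (1, 3, 4, 2): 21 + 26 + (-2) + (-1) = 44
σ = (1, 4, 2, 3): 21 + (-9) + (-1) + 0 = 11
σ = (1, 4, 3, 2): 21 + (-9) + 19 + (-1) = 30
σ = (2, 1, 3, 4): 28 + 20 + 19 + 19 = 86
σ = (2, 1, 4, 3): 28 + 20 + (-2) + 0 = 46
σ = (2, 3, 1, 4): 28 + 26 + 13 + 19 = 86
σ = (2, 3, 4, 1): 28 + 26 + (-2) + 8 = 60
σ = (2, 4, 1, 3): 28 + (-9) + 13 + 0 = 32
σ = (2, 4, 3, 1): 28 + (-9) + 19 + 8 = 46
σ = (3, 1, 2, 4): 19 + 20 + (-1) + 19 = 57
σ = (3, 1, 4, 2): 19 + 20 + (-2) + (-1) = 36
σ = (3, 2, 1, 4): 19 + 6 + 13 + 19 = 57
σ = (3, 2, 4, 1): 19 + 6 + (-2) + 8 = 31
σ = (3, 4, 1, 2): 19 + (-9) + 13 + (-1) = 22
σ = (3, 4, 2, 1): 19 + (-9) + (-1) + 8 = 17
σ = (4, 1, 2, 3): 26 + 20 + (-1) + 0 = 45
σ = (4, 1, 3, 2): 26 + 20 + 19 + (-1) = 64
σ = (4, 2, 1, 3): 26 + 6 + 13 + 0 = 45
σ = (4, 2, 3, 1): 26 + 6 + 19 + 8 = 59
σ = (4, 3, 1, 2): 26 + 26 + 13 + (-1) = 64
σ = (4, 3, 2, 1): 26 + 26 + (-1) + 8 = 59
Optimal value attained by: σ = (2, 1, 3, 4).
Answer: det⊕(G) = 86; verdict: SINGULAR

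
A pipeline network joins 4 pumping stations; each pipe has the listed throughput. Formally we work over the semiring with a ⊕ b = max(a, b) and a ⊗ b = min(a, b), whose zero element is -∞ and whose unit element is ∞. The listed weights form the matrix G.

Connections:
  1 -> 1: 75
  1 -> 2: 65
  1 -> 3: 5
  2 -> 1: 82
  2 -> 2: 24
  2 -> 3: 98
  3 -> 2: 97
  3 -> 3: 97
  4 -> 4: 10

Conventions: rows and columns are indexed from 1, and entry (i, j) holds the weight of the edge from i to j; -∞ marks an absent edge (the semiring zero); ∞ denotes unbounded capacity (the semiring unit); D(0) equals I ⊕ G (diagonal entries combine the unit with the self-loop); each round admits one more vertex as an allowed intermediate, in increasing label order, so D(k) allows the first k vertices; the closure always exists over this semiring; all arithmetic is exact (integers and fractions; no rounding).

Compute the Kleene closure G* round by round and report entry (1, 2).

D(0):
  [∞, 65, 5, -∞]
  [82, ∞, 98, -∞]
  [-∞, 97, ∞, -∞]
  [-∞, -∞, -∞, ∞]
D(1):
  [∞, 65, 5, -∞]
  [82, ∞, 98, -∞]
  [-∞, 97, ∞, -∞]
  [-∞, -∞, -∞, ∞]
D(2):
  [∞, 65, 65, -∞]
  [82, ∞, 98, -∞]
  [82, 97, ∞, -∞]
  [-∞, -∞, -∞, ∞]
D(3):
  [∞, 65, 65, -∞]
  [82, ∞, 98, -∞]
  [82, 97, ∞, -∞]
  [-∞, -∞, -∞, ∞]
D(4):
  [∞, 65, 65, -∞]
  [82, ∞, 98, -∞]
  [82, 97, ∞, -∞]
  [-∞, -∞, -∞, ∞]
Answer: G*[1][2] = 65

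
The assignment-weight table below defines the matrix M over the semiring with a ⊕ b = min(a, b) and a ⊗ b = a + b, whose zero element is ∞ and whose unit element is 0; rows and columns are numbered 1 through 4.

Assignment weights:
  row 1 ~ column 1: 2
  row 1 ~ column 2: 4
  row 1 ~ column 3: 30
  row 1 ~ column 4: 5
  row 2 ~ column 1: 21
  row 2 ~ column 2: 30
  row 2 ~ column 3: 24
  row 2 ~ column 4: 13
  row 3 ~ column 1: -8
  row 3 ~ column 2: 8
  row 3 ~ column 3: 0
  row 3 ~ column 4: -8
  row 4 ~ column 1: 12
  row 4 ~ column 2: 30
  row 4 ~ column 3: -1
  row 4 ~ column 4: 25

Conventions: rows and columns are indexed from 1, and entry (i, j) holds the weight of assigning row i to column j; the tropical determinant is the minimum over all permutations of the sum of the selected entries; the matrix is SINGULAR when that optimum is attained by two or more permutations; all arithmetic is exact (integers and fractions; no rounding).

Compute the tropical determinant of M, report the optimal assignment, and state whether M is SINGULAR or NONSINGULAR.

σ = (1, 2, 3, 4): 2 + 30 + 0 + 25 = 57
σ = (1, 2, 4, 3): 2 + 30 + (-8) + (-1) = 23
σ = (1, 3, 2, 4): 2 + 24 + 8 + 25 = 59
σ = (1, 3, 4, 2): 2 + 24 + (-8) + 30 = 48
σ = (1, 4, 2, 3): 2 + 13 + 8 + (-1) = 22
σ = (1, 4, 3, 2): 2 + 13 + 0 + 30 = 45
σ = (2, 1, 3, 4): 4 + 21 + 0 + 25 = 50
σ = (2, 1, 4, 3): 4 + 21 + (-8) + (-1) = 16
σ = (2, 3, 1, 4): 4 + 24 + (-8) + 25 = 45
σ = (2, 3, 4, 1): 4 + 24 + (-8) + 12 = 32
σ = (2, 4, 1, 3): 4 + 13 + (-8) + (-1) = 8
σ = (2, 4, 3, 1): 4 + 13 + 0 + 12 = 29
σ = (3, 1, 2, 4): 30 + 21 + 8 + 25 = 84
σ = (3, 1, 4, 2): 30 + 21 + (-8) + 30 = 73
σ = (3, 2, 1, 4): 30 + 30 + (-8) + 25 = 77
σ = (3, 2, 4, 1): 30 + 30 + (-8) + 12 = 64
σ = (3, 4, 1, 2): 30 + 13 + (-8) + 30 = 65
σ = (3, 4, 2, 1): 30 + 13 + 8 + 12 = 63
σ = (4, 1, 2, 3): 5 + 21 + 8 + (-1) = 33
σ = (4, 1, 3, 2): 5 + 21 + 0 + 30 = 56
σ = (4, 2, 1, 3): 5 + 30 + (-8) + (-1) = 26
σ = (4, 2, 3, 1): 5 + 30 + 0 + 12 = 47
σ = (4, 3, 1, 2): 5 + 24 + (-8) + 30 = 51
σ = (4, 3, 2, 1): 5 + 24 + 8 + 12 = 49
Optimal value attained by: σ = (2, 4, 1, 3).
Answer: det⊕(M) = 8; verdict: NONSINGULAR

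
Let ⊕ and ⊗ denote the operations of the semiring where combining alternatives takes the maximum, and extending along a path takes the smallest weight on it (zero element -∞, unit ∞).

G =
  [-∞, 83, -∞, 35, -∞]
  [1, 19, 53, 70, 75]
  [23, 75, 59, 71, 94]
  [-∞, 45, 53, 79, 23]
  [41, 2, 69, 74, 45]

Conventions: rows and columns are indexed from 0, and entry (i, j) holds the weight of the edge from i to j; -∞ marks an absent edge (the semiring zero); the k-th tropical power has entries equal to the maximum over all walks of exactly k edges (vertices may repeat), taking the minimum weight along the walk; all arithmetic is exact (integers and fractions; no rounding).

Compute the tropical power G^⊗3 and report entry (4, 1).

G^⊗2:
  [1, 35, 53, 70, 75]
  [41, 53, 69, 74, 53]
  [41, 59, 69, 74, 75]
  [23, 53, 53, 79, 53]
  [41, 69, 59, 74, 69]
G^⊗3:
  [41, 53, 69, 74, 53]
  [41, 69, 59, 74, 69]
  [41, 69, 69, 74, 69]
  [41, 53, 53, 79, 53]
  [41, 59, 69, 74, 69]
Key observation: the optimum is the walk 4->2->2->1, with weight 69 min 59 min 75 = 59.
Optimal value attained by: walk 4->2->2->1.
Answer: (G^⊗3)[4][1] = 59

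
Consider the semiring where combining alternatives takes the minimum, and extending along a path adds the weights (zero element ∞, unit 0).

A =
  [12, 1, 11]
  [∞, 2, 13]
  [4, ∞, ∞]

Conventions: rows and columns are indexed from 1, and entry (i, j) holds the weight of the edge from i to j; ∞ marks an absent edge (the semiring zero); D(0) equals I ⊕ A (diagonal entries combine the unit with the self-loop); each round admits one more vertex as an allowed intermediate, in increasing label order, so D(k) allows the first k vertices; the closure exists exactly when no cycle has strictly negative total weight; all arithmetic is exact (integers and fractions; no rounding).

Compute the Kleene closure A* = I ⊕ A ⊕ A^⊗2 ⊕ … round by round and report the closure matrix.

D(0):
  [0, 1, 11]
  [∞, 0, 13]
  [4, ∞, 0]
D(1):
  [0, 1, 11]
  [∞, 0, 13]
  [4, 5, 0]
D(2):
  [0, 1, 11]
  [∞, 0, 13]
  [4, 5, 0]
D(3):
  [0, 1, 11]
  [17, 0, 13]
  [4, 5, 0]
Answer: A* = [[0, 1, 11], [17, 0, 13], [4, 5, 0]]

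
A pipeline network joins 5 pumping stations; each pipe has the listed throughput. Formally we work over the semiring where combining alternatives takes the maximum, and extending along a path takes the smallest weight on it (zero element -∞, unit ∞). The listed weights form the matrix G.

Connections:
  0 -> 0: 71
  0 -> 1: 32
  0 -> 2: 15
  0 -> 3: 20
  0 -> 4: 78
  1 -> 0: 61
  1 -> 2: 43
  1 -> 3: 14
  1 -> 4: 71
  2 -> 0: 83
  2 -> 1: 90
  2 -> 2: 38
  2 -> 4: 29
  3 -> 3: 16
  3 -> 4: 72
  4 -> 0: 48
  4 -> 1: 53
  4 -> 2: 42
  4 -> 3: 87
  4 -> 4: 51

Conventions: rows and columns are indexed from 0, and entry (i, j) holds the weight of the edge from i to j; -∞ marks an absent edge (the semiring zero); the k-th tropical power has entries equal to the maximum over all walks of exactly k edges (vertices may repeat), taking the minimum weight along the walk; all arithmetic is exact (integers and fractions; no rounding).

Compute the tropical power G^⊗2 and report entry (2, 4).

G^⊗2:
  [71, 53, 42, 78, 71]
  [61, 53, 42, 71, 61]
  [71, 38, 43, 29, 78]
  [48, 53, 42, 72, 51]
  [53, 51, 43, 51, 72]
Key observation: the optimum is the walk 2->0->4, with weight 83 min 78 = 78.
Optimal value attained by: walk 2->0->4.
Answer: (G^⊗2)[2][4] = 78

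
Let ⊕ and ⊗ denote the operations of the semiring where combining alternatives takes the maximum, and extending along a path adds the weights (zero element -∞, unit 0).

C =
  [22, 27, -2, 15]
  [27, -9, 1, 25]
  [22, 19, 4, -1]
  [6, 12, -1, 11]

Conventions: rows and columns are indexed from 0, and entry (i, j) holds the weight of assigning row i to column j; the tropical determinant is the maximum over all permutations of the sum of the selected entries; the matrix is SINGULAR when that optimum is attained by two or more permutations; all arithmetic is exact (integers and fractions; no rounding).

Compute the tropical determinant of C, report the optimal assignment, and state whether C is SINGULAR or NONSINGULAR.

σ = (0, 1, 2, 3): 22 + (-9) + 4 + 11 = 28
σ = (0, 1, 3, 2): 22 + (-9) + (-1) + (-1) = 11
σ = (0, 2, 1, 3): 22 + 1 + 19 + 11 = 53
σ = (0, 2, 3, 1): 22 + 1 + (-1) + 12 = 34
σ = (0, 3, 1, 2): 22 + 25 + 19 + (-1) = 65
σ = (0, 3, 2, 1): 22 + 25 + 4 + 12 = 63
σ = (1, 0, 2, 3): 27 + 27 + 4 + 11 = 69
σ = (1, 0, 3, 2): 27 + 27 + (-1) + (-1) = 52
σ = (1, 2, 0, 3): 27 + 1 + 22 + 11 = 61
σ = (1, 2, 3, 0): 27 + 1 + (-1) + 6 = 33
σ = (1, 3, 0, 2): 27 + 25 + 22 + (-1) = 73
σ = (1, 3, 2, 0): 27 + 25 + 4 + 6 = 62
σ = (2, 0, 1, 3): (-2) + 27 + 19 + 11 = 55
σ = (2, 0, 3, 1): (-2) + 27 + (-1) + 12 = 36
σ = (2, 1, 0, 3): (-2) + (-9) + 22 + 11 = 22
σ = (2, 1, 3, 0): (-2) + (-9) + (-1) + 6 = -6
σ = (2, 3, 0, 1): (-2) + 25 + 22 + 12 = 57
σ = (2, 3, 1, 0): (-2) + 25 + 19 + 6 = 48
σ = (3, 0, 1, 2): 15 + 27 + 19 + (-1) = 60
σ = (3, 0, 2, 1): 15 + 27 + 4 + 12 = 58
σ = (3, 1, 0, 2): 15 + (-9) + 22 + (-1) = 27
σ = (3, 1, 2, 0): 15 + (-9) + 4 + 6 = 16
σ = (3, 2, 0, 1): 15 + 1 + 22 + 12 = 50
σ = (3, 2, 1, 0): 15 + 1 + 19 + 6 = 41
Optimal value attained by: σ = (1, 3, 0, 2).
Answer: det⊕(C) = 73; verdict: NONSINGULAR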